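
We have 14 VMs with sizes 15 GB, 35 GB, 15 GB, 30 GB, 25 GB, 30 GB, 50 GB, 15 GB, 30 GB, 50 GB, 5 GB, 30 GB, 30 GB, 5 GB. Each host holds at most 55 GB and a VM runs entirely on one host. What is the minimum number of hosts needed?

Total = 50 + 50 + 35 + 30 + 30 + 30 + 30 + 30 + 25 + 15 + 15 + 15 + 5 + 5 = 365 GB.
Lower bound: ⌈365/55⌉ = 7 hosts.
Also, 8 VMs each exceed 55/2 GB, and no two of those can share a host, so at least 8 hosts are needed.
A packing using 8 hosts:
  host 1: 50 + 5 = 55
  host 2: 50 + 5 = 55
  host 3: 35 + 15 = 50
  host 4: 30 + 25 = 55
  host 5: 30 + 15 = 45
  host 6: 30 + 15 = 45
  host 7: 30 = 30
  host 8: 30 = 30
This matches the lower bound, so 8 is optimal.

8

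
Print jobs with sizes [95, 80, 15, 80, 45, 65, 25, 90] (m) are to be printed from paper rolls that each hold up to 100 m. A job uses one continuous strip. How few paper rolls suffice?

Total = 95 + 90 + 80 + 80 + 65 + 45 + 25 + 15 = 495 m.
Lower bound: ⌈495/100⌉ = 5 paper rolls.
A packing using 6 paper rolls:
  roll 1: 95 = 95
  roll 2: 90 = 90
  roll 3: 80 + 15 = 95
  roll 4: 80 = 80
  roll 5: 65 + 25 = 90
  roll 6: 45 = 45
No arrangement into 5 paper rolls stays within capacity, so 6 is optimal.

6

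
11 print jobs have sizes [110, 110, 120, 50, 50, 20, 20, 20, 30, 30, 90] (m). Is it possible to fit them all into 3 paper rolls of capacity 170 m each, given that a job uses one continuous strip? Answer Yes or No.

No

Total = 650 m; ⌈650/170⌉ = 4.
At least 4 paper rolls are required, but only 3 are allowed.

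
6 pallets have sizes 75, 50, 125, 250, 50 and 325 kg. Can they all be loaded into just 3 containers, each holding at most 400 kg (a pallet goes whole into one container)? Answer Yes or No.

Yes

A valid assignment using 3 containers:
  container 1: 325 + 75 = 400
  container 2: 250 + 125 = 375
  container 3: 50 + 50 = 100
Every load is within 400 kg, so 3 containers suffice.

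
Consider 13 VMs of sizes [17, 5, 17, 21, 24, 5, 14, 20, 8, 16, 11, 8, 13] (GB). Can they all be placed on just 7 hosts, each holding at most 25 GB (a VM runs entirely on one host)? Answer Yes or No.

No

Total = 179 GB; ⌈179/25⌉ = 8.
At least 8 hosts are required, but only 7 are allowed.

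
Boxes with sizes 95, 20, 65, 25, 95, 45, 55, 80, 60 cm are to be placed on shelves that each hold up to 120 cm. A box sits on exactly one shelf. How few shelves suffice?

5

Total = 95 + 95 + 80 + 65 + 60 + 55 + 45 + 25 + 20 = 540 cm.
Lower bound: ⌈540/120⌉ = 5 shelves.
A packing using 5 shelves:
  shelf 1: 95 + 25 = 120
  shelf 2: 95 + 20 = 115
  shelf 3: 80 = 80
  shelf 4: 65 + 55 = 120
  shelf 5: 60 + 45 = 105
This matches the lower bound, so 5 is optimal.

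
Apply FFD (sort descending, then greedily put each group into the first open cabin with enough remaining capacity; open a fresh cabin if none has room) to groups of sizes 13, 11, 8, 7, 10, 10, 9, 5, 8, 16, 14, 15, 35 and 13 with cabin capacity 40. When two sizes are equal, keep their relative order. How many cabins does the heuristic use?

Sorted descending: 35, 16, 15, 14, 13, 13, 11, 10, 10, 9, 8, 8, 7, 5.
  35 → cabin 1 (new)  [load 35/40]
  16 → cabin 2 (new)  [load 16/40]
  15 → cabin 2  [load 31/40]
  14 → cabin 3 (new)  [load 14/40]
  13 → cabin 3  [load 27/40]
  13 → cabin 3  [load 40/40]
  11 → cabin 4 (new)  [load 11/40]
  10 → cabin 4  [load 21/40]
  10 → cabin 4  [load 31/40]
  9 → cabin 2  [load 40/40]
  8 → cabin 4  [load 39/40]
  8 → cabin 5 (new)  [load 8/40]
  7 → cabin 5  [load 15/40]
  5 → cabin 1  [load 40/40]
5 cabins opened.

5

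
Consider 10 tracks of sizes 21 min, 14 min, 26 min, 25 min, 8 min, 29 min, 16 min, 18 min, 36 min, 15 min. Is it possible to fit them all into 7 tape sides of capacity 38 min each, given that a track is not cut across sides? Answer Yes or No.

A valid assignment using 7 tape sides:
  side 1: 36 = 36
  side 2: 29 + 8 = 37
  side 3: 26 = 26
  side 4: 25 = 25
  side 5: 21 + 16 = 37
  side 6: 18 + 15 = 33
  side 7: 14 = 14
Every load is within 38 min, so 7 tape sides suffice.

Yes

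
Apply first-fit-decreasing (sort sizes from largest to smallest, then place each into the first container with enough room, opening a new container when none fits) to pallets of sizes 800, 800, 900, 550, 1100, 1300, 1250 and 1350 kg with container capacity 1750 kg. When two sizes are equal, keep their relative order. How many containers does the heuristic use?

Sorted descending: 1350, 1300, 1250, 1100, 900, 800, 800, 550.
  1350 → container 1 (new)  [load 1350/1750]
  1300 → container 2 (new)  [load 1300/1750]
  1250 → container 3 (new)  [load 1250/1750]
  1100 → container 4 (new)  [load 1100/1750]
  900 → container 5 (new)  [load 900/1750]
  800 → container 5  [load 1700/1750]
  800 → container 6 (new)  [load 800/1750]
  550 → container 4  [load 1650/1750]
6 containers opened.

6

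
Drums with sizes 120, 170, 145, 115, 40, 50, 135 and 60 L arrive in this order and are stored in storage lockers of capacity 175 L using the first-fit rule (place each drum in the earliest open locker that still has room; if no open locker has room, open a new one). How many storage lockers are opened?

  120 → locker 1 (new)  [load 120/175]
  170 → locker 2 (new)  [load 170/175]
  145 → locker 3 (new)  [load 145/175]
  115 → locker 4 (new)  [load 115/175]
  40 → locker 1  [load 160/175]
  50 → locker 4  [load 165/175]
  135 → locker 5 (new)  [load 135/175]
  60 → locker 6 (new)  [load 60/175]
6 storage lockers opened.

6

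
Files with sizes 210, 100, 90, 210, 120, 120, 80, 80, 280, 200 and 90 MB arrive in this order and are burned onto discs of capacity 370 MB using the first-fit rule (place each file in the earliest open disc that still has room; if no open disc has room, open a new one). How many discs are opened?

5

  210 → disc 1 (new)  [load 210/370]
  100 → disc 1  [load 310/370]
  90 → disc 2 (new)  [load 90/370]
  210 → disc 2  [load 300/370]
  120 → disc 3 (new)  [load 120/370]
  120 → disc 3  [load 240/370]
  80 → disc 3  [load 320/370]
  80 → disc 4 (new)  [load 80/370]
  280 → disc 4  [load 360/370]
  200 → disc 5 (new)  [load 200/370]
  90 → disc 5  [load 290/370]
5 discs opened.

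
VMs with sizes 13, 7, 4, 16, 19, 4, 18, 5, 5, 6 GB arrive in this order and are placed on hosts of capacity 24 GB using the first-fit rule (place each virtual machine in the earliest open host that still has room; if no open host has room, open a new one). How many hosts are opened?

  13 → host 1 (new)  [load 13/24]
  7 → host 1  [load 20/24]
  4 → host 1  [load 24/24]
  16 → host 2 (new)  [load 16/24]
  19 → host 3 (new)  [load 19/24]
  4 → host 2  [load 20/24]
  18 → host 4 (new)  [load 18/24]
  5 → host 3  [load 24/24]
  5 → host 4  [load 23/24]
  6 → host 5 (new)  [load 6/24]
5 hosts opened.

5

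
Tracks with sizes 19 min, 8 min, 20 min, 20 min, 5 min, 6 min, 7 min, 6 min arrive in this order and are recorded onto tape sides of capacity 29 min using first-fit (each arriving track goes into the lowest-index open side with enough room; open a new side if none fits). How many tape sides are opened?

4

  19 → side 1 (new)  [load 19/29]
  8 → side 1  [load 27/29]
  20 → side 2 (new)  [load 20/29]
  20 → side 3 (new)  [load 20/29]
  5 → side 2  [load 25/29]
  6 → side 3  [load 26/29]
  7 → side 4 (new)  [load 7/29]
  6 → side 4  [load 13/29]
4 tape sides opened.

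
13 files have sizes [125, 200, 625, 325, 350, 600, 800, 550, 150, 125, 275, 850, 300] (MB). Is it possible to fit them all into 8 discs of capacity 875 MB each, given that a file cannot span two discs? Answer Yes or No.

A valid assignment using 7 discs:
  disc 1: 850 = 850
  disc 2: 800 = 800
  disc 3: 625 + 200 = 825
  disc 4: 600 + 275 = 875
  disc 5: 550 + 325 = 875
  disc 6: 350 + 300 + 150 = 800
  disc 7: 125 + 125 = 250
That uses only 7 ≤ 8, so 8 discs are enough.

Yes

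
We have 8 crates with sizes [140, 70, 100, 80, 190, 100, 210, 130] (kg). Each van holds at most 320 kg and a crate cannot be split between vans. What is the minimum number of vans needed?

4

Total = 210 + 190 + 140 + 130 + 100 + 100 + 80 + 70 = 1020 kg.
Lower bound: ⌈1020/320⌉ = 4 vans.
A packing using 4 vans:
  van 1: 210 + 100 = 310
  van 2: 190 + 130 = 320
  van 3: 140 + 100 + 80 = 320
  van 4: 70 = 70
This matches the lower bound, so 4 is optimal.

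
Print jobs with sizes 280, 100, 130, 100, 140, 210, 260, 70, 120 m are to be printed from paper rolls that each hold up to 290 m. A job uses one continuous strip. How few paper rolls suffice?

6

Total = 280 + 260 + 210 + 140 + 130 + 120 + 100 + 100 + 70 = 1410 m.
Lower bound: ⌈1410/290⌉ = 5 paper rolls.
A packing using 6 paper rolls:
  roll 1: 280 = 280
  roll 2: 260 = 260
  roll 3: 210 + 70 = 280
  roll 4: 140 + 130 = 270
  roll 5: 120 + 100 = 220
  roll 6: 100 = 100
No arrangement into 5 paper rolls stays within capacity, so 6 is optimal.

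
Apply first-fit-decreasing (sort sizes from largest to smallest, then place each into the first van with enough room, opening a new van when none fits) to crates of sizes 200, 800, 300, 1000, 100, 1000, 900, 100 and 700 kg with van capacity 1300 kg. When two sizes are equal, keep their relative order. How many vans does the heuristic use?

5

Sorted descending: 1000, 1000, 900, 800, 700, 300, 200, 100, 100.
  1000 → van 1 (new)  [load 1000/1300]
  1000 → van 2 (new)  [load 1000/1300]
  900 → van 3 (new)  [load 900/1300]
  800 → van 4 (new)  [load 800/1300]
  700 → van 5 (new)  [load 700/1300]
  300 → van 1  [load 1300/1300]
  200 → van 2  [load 1200/1300]
  100 → van 2  [load 1300/1300]
  100 → van 3  [load 1000/1300]
5 vans opened.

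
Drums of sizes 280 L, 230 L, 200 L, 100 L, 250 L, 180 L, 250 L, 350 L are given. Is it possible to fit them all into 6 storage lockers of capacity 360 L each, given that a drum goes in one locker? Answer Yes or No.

No

Total = 1840 L; ⌈1840/360⌉ = 6.
The bound of 6 does not rule out 6, but exhaustive search shows no assignment into 6 storage lockers of capacity 360 L exists — the minimum is 7.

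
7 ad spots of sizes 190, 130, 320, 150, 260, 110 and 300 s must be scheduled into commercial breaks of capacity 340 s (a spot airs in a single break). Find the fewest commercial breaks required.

Total = 320 + 300 + 260 + 190 + 150 + 130 + 110 = 1460 s.
Lower bound: ⌈1460/340⌉ = 5 commercial breaks.
A packing using 5 commercial breaks:
  break 1: 320 = 320
  break 2: 300 = 300
  break 3: 260 = 260
  break 4: 190 + 150 = 340
  break 5: 130 + 110 = 240
This matches the lower bound, so 5 is optimal.

5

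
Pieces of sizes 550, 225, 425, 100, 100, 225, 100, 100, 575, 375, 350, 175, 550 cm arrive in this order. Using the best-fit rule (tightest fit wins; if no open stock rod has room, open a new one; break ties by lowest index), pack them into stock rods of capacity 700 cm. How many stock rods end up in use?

7

  550 → stock rod 1 (new)  [load 550/700]
  225 → stock rod 2 (new)  [load 225/700]
  425 → stock rod 2  [load 650/700]
  100 → stock rod 1  [load 650/700]
  100 → stock rod 3 (new)  [load 100/700]
  225 → stock rod 3  [load 325/700]
  100 → stock rod 3  [load 425/700]
  100 → stock rod 3  [load 525/700]
  575 → stock rod 4 (new)  [load 575/700]
  375 → stock rod 5 (new)  [load 375/700]
  350 → stock rod 6 (new)  [load 350/700]
  175 → stock rod 3  [load 700/700]
  550 → stock rod 7 (new)  [load 550/700]
7 stock rods opened.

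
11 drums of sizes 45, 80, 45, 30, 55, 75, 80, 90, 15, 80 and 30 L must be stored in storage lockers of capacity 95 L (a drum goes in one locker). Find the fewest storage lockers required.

Total = 90 + 80 + 80 + 80 + 75 + 55 + 45 + 45 + 30 + 30 + 15 = 625 L.
Lower bound: ⌈625/95⌉ = 7 storage lockers.
A packing using 8 storage lockers:
  locker 1: 90 = 90
  locker 2: 80 + 15 = 95
  locker 3: 80 = 80
  locker 4: 80 = 80
  locker 5: 75 = 75
  locker 6: 55 + 30 = 85
  locker 7: 45 + 45 = 90
  locker 8: 30 = 30
No arrangement into 7 storage lockers stays within capacity, so 8 is optimal.

8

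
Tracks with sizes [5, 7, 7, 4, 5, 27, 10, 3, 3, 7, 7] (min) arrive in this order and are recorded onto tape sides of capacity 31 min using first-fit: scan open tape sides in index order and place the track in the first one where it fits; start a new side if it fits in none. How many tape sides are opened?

  5 → side 1 (new)  [load 5/31]
  7 → side 1  [load 12/31]
  7 → side 1  [load 19/31]
  4 → side 1  [load 23/31]
  5 → side 1  [load 28/31]
  27 → side 2 (new)  [load 27/31]
  10 → side 3 (new)  [load 10/31]
  3 → side 1  [load 31/31]
  3 → side 2  [load 30/31]
  7 → side 3  [load 17/31]
  7 → side 3  [load 24/31]
3 tape sides opened.

3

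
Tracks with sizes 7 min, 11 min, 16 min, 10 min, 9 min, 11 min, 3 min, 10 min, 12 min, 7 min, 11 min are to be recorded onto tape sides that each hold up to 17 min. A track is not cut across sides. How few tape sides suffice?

Total = 16 + 12 + 11 + 11 + 11 + 10 + 10 + 9 + 7 + 7 + 3 = 107 min.
Lower bound: ⌈107/17⌉ = 7 tape sides.
Also, 8 tracks each exceed 17/2 min, and no two of those can share a side, so at least 8 tape sides are needed.
A packing using 8 tape sides:
  side 1: 16 = 16
  side 2: 12 + 3 = 15
  side 3: 11 = 11
  side 4: 11 = 11
  side 5: 11 = 11
  side 6: 10 + 7 = 17
  side 7: 10 + 7 = 17
  side 8: 9 = 9
This matches the lower bound, so 8 is optimal.

8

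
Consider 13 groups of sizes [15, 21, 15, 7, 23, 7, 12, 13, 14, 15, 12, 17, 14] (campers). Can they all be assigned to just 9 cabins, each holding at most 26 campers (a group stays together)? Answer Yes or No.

Yes

A valid assignment using 9 cabins:
  cabin 1: 23 = 23
  cabin 2: 21 = 21
  cabin 3: 17 + 7 = 24
  cabin 4: 15 + 7 = 22
  cabin 5: 15 = 15
  cabin 6: 15 = 15
  cabin 7: 14 + 12 = 26
  cabin 8: 14 + 12 = 26
  cabin 9: 13 = 13
Every load is within 26 campers, so 9 cabins suffice.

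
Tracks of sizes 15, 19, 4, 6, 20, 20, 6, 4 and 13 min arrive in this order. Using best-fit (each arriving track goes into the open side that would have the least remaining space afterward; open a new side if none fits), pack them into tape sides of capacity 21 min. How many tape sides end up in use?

6

  15 → side 1 (new)  [load 15/21]
  19 → side 2 (new)  [load 19/21]
  4 → side 1  [load 19/21]
  6 → side 3 (new)  [load 6/21]
  20 → side 4 (new)  [load 20/21]
  20 → side 5 (new)  [load 20/21]
  6 → side 3  [load 12/21]
  4 → side 3  [load 16/21]
  13 → side 6 (new)  [load 13/21]
6 tape sides opened.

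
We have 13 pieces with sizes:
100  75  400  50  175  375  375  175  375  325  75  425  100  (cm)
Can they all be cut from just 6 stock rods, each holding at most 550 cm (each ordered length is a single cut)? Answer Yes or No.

Yes

A valid assignment using 6 stock rods:
  stock rod 1: 425 + 100 = 525
  stock rod 2: 400 + 100 + 50 = 550
  stock rod 3: 375 + 175 = 550
  stock rod 4: 375 + 175 = 550
  stock rod 5: 375 + 75 + 75 = 525
  stock rod 6: 325 = 325
Every load is within 550 cm, so 6 stock rods suffice.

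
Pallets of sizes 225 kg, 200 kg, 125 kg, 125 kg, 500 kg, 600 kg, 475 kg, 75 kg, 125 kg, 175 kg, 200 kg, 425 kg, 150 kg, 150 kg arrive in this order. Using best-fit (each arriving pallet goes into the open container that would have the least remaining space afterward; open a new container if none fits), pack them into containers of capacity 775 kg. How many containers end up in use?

5

  225 → container 1 (new)  [load 225/775]
  200 → container 1  [load 425/775]
  125 → container 1  [load 550/775]
  125 → container 1  [load 675/775]
  500 → container 2 (new)  [load 500/775]
  600 → container 3 (new)  [load 600/775]
  475 → container 4 (new)  [load 475/775]
  75 → container 1  [load 750/775]
  125 → container 3  [load 725/775]
  175 → container 2  [load 675/775]
  200 → container 4  [load 675/775]
  425 → container 5 (new)  [load 425/775]
  150 → container 5  [load 575/775]
  150 → container 5  [load 725/775]
5 containers opened.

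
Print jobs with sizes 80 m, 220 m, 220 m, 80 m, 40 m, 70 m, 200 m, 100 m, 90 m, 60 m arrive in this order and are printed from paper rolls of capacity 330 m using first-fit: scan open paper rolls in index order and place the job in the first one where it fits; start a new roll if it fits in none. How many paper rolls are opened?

  80 → roll 1 (new)  [load 80/330]
  220 → roll 1  [load 300/330]
  220 → roll 2 (new)  [load 220/330]
  80 → roll 2  [load 300/330]
  40 → roll 3 (new)  [load 40/330]
  70 → roll 3  [load 110/330]
  200 → roll 3  [load 310/330]
  100 → roll 4 (new)  [load 100/330]
  90 → roll 4  [load 190/330]
  60 → roll 4  [load 250/330]
4 paper rolls opened.

4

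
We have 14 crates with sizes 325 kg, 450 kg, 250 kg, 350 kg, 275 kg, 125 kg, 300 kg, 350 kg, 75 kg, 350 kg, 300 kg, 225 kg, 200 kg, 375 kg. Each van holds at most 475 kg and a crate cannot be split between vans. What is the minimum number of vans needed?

Total = 450 + 375 + 350 + 350 + 350 + 325 + 300 + 300 + 275 + 250 + 225 + 200 + 125 + 75 = 3950 kg.
Lower bound: ⌈3950/475⌉ = 9 vans.
Also, 10 crates each exceed 475/2 kg, and no two of those can share a van, so at least 10 vans are needed.
A packing using 10 vans:
  van 1: 450 = 450
  van 2: 375 + 75 = 450
  van 3: 350 + 125 = 475
  van 4: 350 = 350
  van 5: 350 = 350
  van 6: 325 = 325
  van 7: 300 = 300
  van 8: 300 = 300
  van 9: 275 + 200 = 475
  van 10: 250 + 225 = 475
This matches the lower bound, so 10 is optimal.

10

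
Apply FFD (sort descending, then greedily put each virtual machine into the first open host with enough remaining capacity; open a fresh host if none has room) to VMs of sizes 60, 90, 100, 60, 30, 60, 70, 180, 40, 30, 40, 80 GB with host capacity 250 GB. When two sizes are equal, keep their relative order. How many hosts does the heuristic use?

Sorted descending: 180, 100, 90, 80, 70, 60, 60, 60, 40, 40, 30, 30.
  180 → host 1 (new)  [load 180/250]
  100 → host 2 (new)  [load 100/250]
  90 → host 2  [load 190/250]
  80 → host 3 (new)  [load 80/250]
  70 → host 1  [load 250/250]
  60 → host 2  [load 250/250]
  60 → host 3  [load 140/250]
  60 → host 3  [load 200/250]
  40 → host 3  [load 240/250]
  40 → host 4 (new)  [load 40/250]
  30 → host 4  [load 70/250]
  30 → host 4  [load 100/250]
4 hosts opened.

4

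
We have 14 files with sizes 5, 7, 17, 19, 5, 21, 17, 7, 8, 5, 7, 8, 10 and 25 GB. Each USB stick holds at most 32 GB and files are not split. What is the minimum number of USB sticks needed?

Total = 25 + 21 + 19 + 17 + 17 + 10 + 8 + 8 + 7 + 7 + 7 + 5 + 5 + 5 = 161 GB.
Lower bound: ⌈161/32⌉ = 6 USB sticks.
A packing using 6 USB sticks:
  USB stick 1: 25 + 7 = 32
  USB stick 2: 21 + 10 = 31
  USB stick 3: 19 + 8 + 5 = 32
  USB stick 4: 17 + 8 + 7 = 32
  USB stick 5: 17 + 7 + 5 = 29
  USB stick 6: 5 = 5
This matches the lower bound, so 6 is optimal.

6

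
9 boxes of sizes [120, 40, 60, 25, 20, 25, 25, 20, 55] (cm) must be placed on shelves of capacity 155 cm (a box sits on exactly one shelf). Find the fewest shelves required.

3

Total = 120 + 60 + 55 + 40 + 25 + 25 + 25 + 20 + 20 = 390 cm.
Lower bound: ⌈390/155⌉ = 3 shelves.
A packing using 3 shelves:
  shelf 1: 120 + 25 = 145
  shelf 2: 60 + 55 + 40 = 155
  shelf 3: 25 + 25 + 20 + 20 = 90
This matches the lower bound, so 3 is optimal.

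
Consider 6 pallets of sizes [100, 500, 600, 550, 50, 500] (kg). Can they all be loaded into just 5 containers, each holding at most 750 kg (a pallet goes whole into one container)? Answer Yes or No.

Yes

A valid assignment using 4 containers:
  container 1: 600 + 100 + 50 = 750
  container 2: 550 = 550
  container 3: 500 = 500
  container 4: 500 = 500
That uses only 4 ≤ 5, so 5 containers are enough.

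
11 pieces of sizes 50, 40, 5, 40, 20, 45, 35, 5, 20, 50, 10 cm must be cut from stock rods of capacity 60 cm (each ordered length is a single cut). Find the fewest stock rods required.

Total = 50 + 50 + 45 + 40 + 40 + 35 + 20 + 20 + 10 + 5 + 5 = 320 cm.
Lower bound: ⌈320/60⌉ = 6 stock rods.
A packing using 6 stock rods:
  stock rod 1: 50 + 10 = 60
  stock rod 2: 50 + 5 + 5 = 60
  stock rod 3: 45 = 45
  stock rod 4: 40 + 20 = 60
  stock rod 5: 40 + 20 = 60
  stock rod 6: 35 = 35
This matches the lower bound, so 6 is optimal.

6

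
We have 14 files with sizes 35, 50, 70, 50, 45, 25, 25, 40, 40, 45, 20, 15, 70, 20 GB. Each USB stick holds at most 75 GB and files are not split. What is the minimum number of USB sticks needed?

Total = 70 + 70 + 50 + 50 + 45 + 45 + 40 + 40 + 35 + 25 + 25 + 20 + 20 + 15 = 550 GB.
Lower bound: ⌈550/75⌉ = 8 USB sticks.
A packing using 8 USB sticks:
  USB stick 1: 70 = 70
  USB stick 2: 70 = 70
  USB stick 3: 50 + 25 = 75
  USB stick 4: 50 + 25 = 75
  USB stick 5: 45 + 20 = 65
  USB stick 6: 45 + 20 = 65
  USB stick 7: 40 + 35 = 75
  USB stick 8: 40 + 15 = 55
This matches the lower bound, so 8 is optimal.

8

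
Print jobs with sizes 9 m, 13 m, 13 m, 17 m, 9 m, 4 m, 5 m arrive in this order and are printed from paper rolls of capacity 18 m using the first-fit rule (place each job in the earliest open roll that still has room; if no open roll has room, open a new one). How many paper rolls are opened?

  9 → roll 1 (new)  [load 9/18]
  13 → roll 2 (new)  [load 13/18]
  13 → roll 3 (new)  [load 13/18]
  17 → roll 4 (new)  [load 17/18]
  9 → roll 1  [load 18/18]
  4 → roll 2  [load 17/18]
  5 → roll 3  [load 18/18]
4 paper rolls opened.

4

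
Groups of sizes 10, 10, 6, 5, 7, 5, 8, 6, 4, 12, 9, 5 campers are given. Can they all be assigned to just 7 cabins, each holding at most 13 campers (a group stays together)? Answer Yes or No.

No

Total = 87 campers; ⌈87/13⌉ = 7.
The bound of 7 does not rule out 7, but exhaustive search shows no assignment into 7 cabins of capacity 13 campers exists — the minimum is 8.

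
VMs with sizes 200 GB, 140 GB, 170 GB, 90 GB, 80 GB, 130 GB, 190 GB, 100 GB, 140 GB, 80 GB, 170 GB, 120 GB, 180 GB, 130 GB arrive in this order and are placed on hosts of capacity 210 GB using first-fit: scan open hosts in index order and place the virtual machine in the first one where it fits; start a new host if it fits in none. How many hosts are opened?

  200 → host 1 (new)  [load 200/210]
  140 → host 2 (new)  [load 140/210]
  170 → host 3 (new)  [load 170/210]
  90 → host 4 (new)  [load 90/210]
  80 → host 4  [load 170/210]
  130 → host 5 (new)  [load 130/210]
  190 → host 6 (new)  [load 190/210]
  100 → host 7 (new)  [load 100/210]
  140 → host 8 (new)  [load 140/210]
  80 → host 5  [load 210/210]
  170 → host 9 (new)  [load 170/210]
  120 → host 10 (new)  [load 120/210]
  180 → host 11 (new)  [load 180/210]
  130 → host 12 (new)  [load 130/210]
12 hosts opened.

12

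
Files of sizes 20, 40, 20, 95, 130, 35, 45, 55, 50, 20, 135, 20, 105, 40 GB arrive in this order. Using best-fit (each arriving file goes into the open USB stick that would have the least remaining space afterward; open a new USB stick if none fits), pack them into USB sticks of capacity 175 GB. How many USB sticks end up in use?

  20 → USB stick 1 (new)  [load 20/175]
  40 → USB stick 1  [load 60/175]
  20 → USB stick 1  [load 80/175]
  95 → USB stick 1  [load 175/175]
  130 → USB stick 2 (new)  [load 130/175]
  35 → USB stick 2  [load 165/175]
  45 → USB stick 3 (new)  [load 45/175]
  55 → USB stick 3  [load 100/175]
  50 → USB stick 3  [load 150/175]
  20 → USB stick 3  [load 170/175]
  135 → USB stick 4 (new)  [load 135/175]
  20 → USB stick 4  [load 155/175]
  105 → USB stick 5 (new)  [load 105/175]
  40 → USB stick 5  [load 145/175]
5 USB sticks opened.

5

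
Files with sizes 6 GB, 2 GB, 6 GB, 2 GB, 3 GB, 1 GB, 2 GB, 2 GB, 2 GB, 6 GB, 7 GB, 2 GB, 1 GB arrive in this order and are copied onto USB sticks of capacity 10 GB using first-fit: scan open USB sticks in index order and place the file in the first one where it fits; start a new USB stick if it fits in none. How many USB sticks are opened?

  6 → USB stick 1 (new)  [load 6/10]
  2 → USB stick 1  [load 8/10]
  6 → USB stick 2 (new)  [load 6/10]
  2 → USB stick 1  [load 10/10]
  3 → USB stick 2  [load 9/10]
  1 → USB stick 2  [load 10/10]
  2 → USB stick 3 (new)  [load 2/10]
  2 → USB stick 3  [load 4/10]
  2 → USB stick 3  [load 6/10]
  6 → USB stick 4 (new)  [load 6/10]
  7 → USB stick 5 (new)  [load 7/10]
  2 → USB stick 3  [load 8/10]
  1 → USB stick 3  [load 9/10]
5 USB sticks opened.

5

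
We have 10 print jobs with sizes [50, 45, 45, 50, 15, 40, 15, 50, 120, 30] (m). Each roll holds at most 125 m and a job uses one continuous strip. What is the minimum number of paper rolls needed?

4

Total = 120 + 50 + 50 + 50 + 45 + 45 + 40 + 30 + 15 + 15 = 460 m.
Lower bound: ⌈460/125⌉ = 4 paper rolls.
A packing using 4 paper rolls:
  roll 1: 120 = 120
  roll 2: 50 + 50 + 15 = 115
  roll 3: 50 + 45 + 30 = 125
  roll 4: 45 + 40 + 15 = 100
This matches the lower bound, so 4 is optimal.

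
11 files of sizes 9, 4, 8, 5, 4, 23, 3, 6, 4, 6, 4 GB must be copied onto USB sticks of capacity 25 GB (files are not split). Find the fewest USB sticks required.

4

Total = 23 + 9 + 8 + 6 + 6 + 5 + 4 + 4 + 4 + 4 + 3 = 76 GB.
Lower bound: ⌈76/25⌉ = 4 USB sticks.
A packing using 4 USB sticks:
  USB stick 1: 23 = 23
  USB stick 2: 9 + 8 + 6 = 23
  USB stick 3: 6 + 5 + 4 + 4 + 4 = 23
  USB stick 4: 4 + 3 = 7
This matches the lower bound, so 4 is optimal.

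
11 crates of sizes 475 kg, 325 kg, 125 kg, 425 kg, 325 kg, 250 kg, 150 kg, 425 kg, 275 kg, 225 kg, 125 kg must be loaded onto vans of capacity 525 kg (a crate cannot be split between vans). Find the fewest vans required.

7

Total = 475 + 425 + 425 + 325 + 325 + 275 + 250 + 225 + 150 + 125 + 125 = 3125 kg.
Lower bound: ⌈3125/525⌉ = 6 vans.
A packing using 7 vans:
  van 1: 475 = 475
  van 2: 425 = 425
  van 3: 425 = 425
  van 4: 325 + 150 = 475
  van 5: 325 + 125 = 450
  van 6: 275 + 250 = 525
  van 7: 225 + 125 = 350
No arrangement into 6 vans stays within capacity, so 7 is optimal.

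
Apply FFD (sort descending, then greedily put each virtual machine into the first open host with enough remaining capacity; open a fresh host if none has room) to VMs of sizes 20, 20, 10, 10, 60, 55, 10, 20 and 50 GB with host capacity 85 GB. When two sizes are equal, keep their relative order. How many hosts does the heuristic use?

4

Sorted descending: 60, 55, 50, 20, 20, 20, 10, 10, 10.
  60 → host 1 (new)  [load 60/85]
  55 → host 2 (new)  [load 55/85]
  50 → host 3 (new)  [load 50/85]
  20 → host 1  [load 80/85]
  20 → host 2  [load 75/85]
  20 → host 3  [load 70/85]
  10 → host 2  [load 85/85]
  10 → host 3  [load 80/85]
  10 → host 4 (new)  [load 10/85]
4 hosts opened.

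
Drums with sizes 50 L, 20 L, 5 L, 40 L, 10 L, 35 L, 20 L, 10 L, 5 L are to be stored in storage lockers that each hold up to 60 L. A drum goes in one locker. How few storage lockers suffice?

4

Total = 50 + 40 + 35 + 20 + 20 + 10 + 10 + 5 + 5 = 195 L.
Lower bound: ⌈195/60⌉ = 4 storage lockers.
A packing using 4 storage lockers:
  locker 1: 50 + 10 = 60
  locker 2: 40 + 20 = 60
  locker 3: 35 + 20 + 5 = 60
  locker 4: 10 + 5 = 15
This matches the lower bound, so 4 is optimal.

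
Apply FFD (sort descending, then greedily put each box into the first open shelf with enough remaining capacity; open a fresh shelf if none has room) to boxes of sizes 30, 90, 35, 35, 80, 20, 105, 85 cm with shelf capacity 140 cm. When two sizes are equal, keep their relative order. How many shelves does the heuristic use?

Sorted descending: 105, 90, 85, 80, 35, 35, 30, 20.
  105 → shelf 1 (new)  [load 105/140]
  90 → shelf 2 (new)  [load 90/140]
  85 → shelf 3 (new)  [load 85/140]
  80 → shelf 4 (new)  [load 80/140]
  35 → shelf 1  [load 140/140]
  35 → shelf 2  [load 125/140]
  30 → shelf 3  [load 115/140]
  20 → shelf 3  [load 135/140]
4 shelves opened.

4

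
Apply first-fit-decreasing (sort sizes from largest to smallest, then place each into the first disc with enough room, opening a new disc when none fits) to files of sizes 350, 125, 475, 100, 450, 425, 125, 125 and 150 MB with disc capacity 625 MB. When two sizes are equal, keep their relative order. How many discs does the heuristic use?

4

Sorted descending: 475, 450, 425, 350, 150, 125, 125, 125, 100.
  475 → disc 1 (new)  [load 475/625]
  450 → disc 2 (new)  [load 450/625]
  425 → disc 3 (new)  [load 425/625]
  350 → disc 4 (new)  [load 350/625]
  150 → disc 1  [load 625/625]
  125 → disc 2  [load 575/625]
  125 → disc 3  [load 550/625]
  125 → disc 4  [load 475/625]
  100 → disc 4  [load 575/625]
4 discs opened.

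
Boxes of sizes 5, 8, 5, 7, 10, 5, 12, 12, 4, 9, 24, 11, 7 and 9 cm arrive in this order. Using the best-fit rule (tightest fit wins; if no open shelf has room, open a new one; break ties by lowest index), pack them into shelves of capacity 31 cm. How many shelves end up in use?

  5 → shelf 1 (new)  [load 5/31]
  8 → shelf 1  [load 13/31]
  5 → shelf 1  [load 18/31]
  7 → shelf 1  [load 25/31]
  10 → shelf 2 (new)  [load 10/31]
  5 → shelf 1  [load 30/31]
  12 → shelf 2  [load 22/31]
  12 → shelf 3 (new)  [load 12/31]
  4 → shelf 2  [load 26/31]
  9 → shelf 3  [load 21/31]
  24 → shelf 4 (new)  [load 24/31]
  11 → shelf 5 (new)  [load 11/31]
  7 → shelf 4  [load 31/31]
  9 → shelf 3  [load 30/31]
5 shelves opened.

5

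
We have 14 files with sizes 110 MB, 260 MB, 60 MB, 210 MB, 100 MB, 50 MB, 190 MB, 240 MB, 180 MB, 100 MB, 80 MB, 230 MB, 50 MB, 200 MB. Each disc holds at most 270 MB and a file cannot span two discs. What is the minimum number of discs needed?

Total = 260 + 240 + 230 + 210 + 200 + 190 + 180 + 110 + 100 + 100 + 80 + 60 + 50 + 50 = 2060 MB.
Lower bound: ⌈2060/270⌉ = 8 discs.
A packing using 9 discs:
  disc 1: 260 = 260
  disc 2: 240 = 240
  disc 3: 230 = 230
  disc 4: 210 + 60 = 270
  disc 5: 200 + 50 = 250
  disc 6: 190 + 80 = 270
  disc 7: 180 + 50 = 230
  disc 8: 110 + 100 = 210
  disc 9: 100 = 100
No arrangement into 8 discs stays within capacity, so 9 is optimal.

9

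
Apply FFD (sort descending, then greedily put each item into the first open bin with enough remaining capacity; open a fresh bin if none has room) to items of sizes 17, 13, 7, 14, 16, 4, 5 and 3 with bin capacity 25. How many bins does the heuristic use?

4

Sorted descending: 17, 16, 14, 13, 7, 5, 4, 3.
  17 → bin 1 (new)  [load 17/25]
  16 → bin 2 (new)  [load 16/25]
  14 → bin 3 (new)  [load 14/25]
  13 → bin 4 (new)  [load 13/25]
  7 → bin 1  [load 24/25]
  5 → bin 2  [load 21/25]
  4 → bin 2  [load 25/25]
  3 → bin 3  [load 17/25]
4 bins opened.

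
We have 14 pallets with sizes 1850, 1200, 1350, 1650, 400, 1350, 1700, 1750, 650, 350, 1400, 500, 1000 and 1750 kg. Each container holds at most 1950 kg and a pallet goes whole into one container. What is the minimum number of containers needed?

10

Total = 1850 + 1750 + 1750 + 1700 + 1650 + 1400 + 1350 + 1350 + 1200 + 1000 + 650 + 500 + 400 + 350 = 16900 kg.
Lower bound: ⌈16900/1950⌉ = 9 containers.
Also, 10 pallets each exceed 975 kg, and no two of those can share a container, so at least 10 containers are needed.
A packing using 10 containers:
  container 1: 1850 = 1850
  container 2: 1750 = 1750
  container 3: 1750 = 1750
  container 4: 1700 = 1700
  container 5: 1650 = 1650
  container 6: 1400 + 500 = 1900
  container 7: 1350 + 400 = 1750
  container 8: 1350 + 350 = 1700
  container 9: 1200 + 650 = 1850
  container 10: 1000 = 1000
This matches the lower bound, so 10 is optimal.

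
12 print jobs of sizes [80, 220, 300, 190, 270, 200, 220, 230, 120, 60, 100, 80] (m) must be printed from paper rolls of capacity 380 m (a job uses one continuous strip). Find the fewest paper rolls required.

Total = 300 + 270 + 230 + 220 + 220 + 200 + 190 + 120 + 100 + 80 + 80 + 60 = 2070 m.
Lower bound: ⌈2070/380⌉ = 6 paper rolls.
A packing using 7 paper rolls:
  roll 1: 300 + 80 = 380
  roll 2: 270 + 100 = 370
  roll 3: 230 + 120 = 350
  roll 4: 220 + 80 + 60 = 360
  roll 5: 220 = 220
  roll 6: 200 = 200
  roll 7: 190 = 190
No arrangement into 6 paper rolls stays within capacity, so 7 is optimal.

7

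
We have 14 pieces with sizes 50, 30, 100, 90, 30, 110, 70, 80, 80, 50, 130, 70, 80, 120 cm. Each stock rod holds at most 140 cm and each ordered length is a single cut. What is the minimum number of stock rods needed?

9

Total = 130 + 120 + 110 + 100 + 90 + 80 + 80 + 80 + 70 + 70 + 50 + 50 + 30 + 30 = 1090 cm.
Lower bound: ⌈1090/140⌉ = 8 stock rods.
A packing using 9 stock rods:
  stock rod 1: 130 = 130
  stock rod 2: 120 = 120
  stock rod 3: 110 + 30 = 140
  stock rod 4: 100 + 30 = 130
  stock rod 5: 90 + 50 = 140
  stock rod 6: 80 + 50 = 130
  stock rod 7: 80 = 80
  stock rod 8: 80 = 80
  stock rod 9: 70 + 70 = 140
No arrangement into 8 stock rods stays within capacity, so 9 is optimal.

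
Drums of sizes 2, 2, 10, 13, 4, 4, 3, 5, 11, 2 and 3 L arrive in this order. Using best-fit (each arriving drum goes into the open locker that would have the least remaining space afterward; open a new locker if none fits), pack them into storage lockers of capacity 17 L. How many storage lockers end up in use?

4

  2 → locker 1 (new)  [load 2/17]
  2 → locker 1  [load 4/17]
  10 → locker 1  [load 14/17]
  13 → locker 2 (new)  [load 13/17]
  4 → locker 2  [load 17/17]
  4 → locker 3 (new)  [load 4/17]
  3 → locker 1  [load 17/17]
  5 → locker 3  [load 9/17]
  11 → locker 4 (new)  [load 11/17]
  2 → locker 4  [load 13/17]
  3 → locker 4  [load 16/17]
4 storage lockers opened.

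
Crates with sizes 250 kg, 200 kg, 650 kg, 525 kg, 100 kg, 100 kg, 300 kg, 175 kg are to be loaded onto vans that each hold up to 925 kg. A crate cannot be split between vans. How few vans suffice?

Total = 650 + 525 + 300 + 250 + 200 + 175 + 100 + 100 = 2300 kg.
Lower bound: ⌈2300/925⌉ = 3 vans.
A packing using 3 vans:
  van 1: 650 + 250 = 900
  van 2: 525 + 300 + 100 = 925
  van 3: 200 + 175 + 100 = 475
This matches the lower bound, so 3 is optimal.

3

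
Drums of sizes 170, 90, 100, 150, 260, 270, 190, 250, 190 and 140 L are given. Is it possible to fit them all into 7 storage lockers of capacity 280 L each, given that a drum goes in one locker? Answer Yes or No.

No

Total = 1810 L; ⌈1810/280⌉ = 7.
The bound of 7 does not rule out 7, but exhaustive search shows no assignment into 7 storage lockers of capacity 280 L exists — the minimum is 8.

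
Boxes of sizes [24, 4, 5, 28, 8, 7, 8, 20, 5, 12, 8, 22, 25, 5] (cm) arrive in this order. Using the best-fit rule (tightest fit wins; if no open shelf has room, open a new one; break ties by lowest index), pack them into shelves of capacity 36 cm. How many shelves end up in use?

6

  24 → shelf 1 (new)  [load 24/36]
  4 → shelf 1  [load 28/36]
  5 → shelf 1  [load 33/36]
  28 → shelf 2 (new)  [load 28/36]
  8 → shelf 2  [load 36/36]
  7 → shelf 3 (new)  [load 7/36]
  8 → shelf 3  [load 15/36]
  20 → shelf 3  [load 35/36]
  5 → shelf 4 (new)  [load 5/36]
  12 → shelf 4  [load 17/36]
  8 → shelf 4  [load 25/36]
  22 → shelf 5 (new)  [load 22/36]
  25 → shelf 6 (new)  [load 25/36]
  5 → shelf 4  [load 30/36]
6 shelves opened.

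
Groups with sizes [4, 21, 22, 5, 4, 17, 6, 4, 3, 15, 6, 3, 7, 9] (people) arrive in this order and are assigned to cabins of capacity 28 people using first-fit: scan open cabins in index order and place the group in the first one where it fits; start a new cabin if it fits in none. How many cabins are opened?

  4 → cabin 1 (new)  [load 4/28]
  21 → cabin 1  [load 25/28]
  22 → cabin 2 (new)  [load 22/28]
  5 → cabin 2  [load 27/28]
  4 → cabin 3 (new)  [load 4/28]
  17 → cabin 3  [load 21/28]
  6 → cabin 3  [load 27/28]
  4 → cabin 4 (new)  [load 4/28]
  3 → cabin 1  [load 28/28]
  15 → cabin 4  [load 19/28]
  6 → cabin 4  [load 25/28]
  3 → cabin 4  [load 28/28]
  7 → cabin 5 (new)  [load 7/28]
  9 → cabin 5  [load 16/28]
5 cabins opened.

5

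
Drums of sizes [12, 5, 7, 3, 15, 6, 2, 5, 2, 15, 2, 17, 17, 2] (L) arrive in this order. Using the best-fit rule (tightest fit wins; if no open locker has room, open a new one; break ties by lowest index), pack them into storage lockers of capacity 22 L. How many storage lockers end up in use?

  12 → locker 1 (new)  [load 12/22]
  5 → locker 1  [load 17/22]
  7 → locker 2 (new)  [load 7/22]
  3 → locker 1  [load 20/22]
  15 → locker 2  [load 22/22]
  6 → locker 3 (new)  [load 6/22]
  2 → locker 1  [load 22/22]
  5 → locker 3  [load 11/22]
  2 → locker 3  [load 13/22]
  15 → locker 4 (new)  [load 15/22]
  2 → locker 4  [load 17/22]
  17 → locker 5 (new)  [load 17/22]
  17 → locker 6 (new)  [load 17/22]
  2 → locker 4  [load 19/22]
6 storage lockers opened.

6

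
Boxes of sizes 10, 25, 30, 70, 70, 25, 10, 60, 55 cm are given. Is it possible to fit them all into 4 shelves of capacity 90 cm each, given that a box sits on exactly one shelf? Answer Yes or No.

Total = 355 cm; ⌈355/90⌉ = 4.
The bound of 4 does not rule out 4, but exhaustive search shows no assignment into 4 shelves of capacity 90 cm exists — the minimum is 5.

No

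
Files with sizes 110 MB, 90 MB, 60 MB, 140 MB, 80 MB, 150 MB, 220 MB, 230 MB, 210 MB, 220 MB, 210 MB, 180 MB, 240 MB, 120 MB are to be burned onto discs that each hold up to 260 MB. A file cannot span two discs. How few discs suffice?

10

Total = 240 + 230 + 220 + 220 + 210 + 210 + 180 + 150 + 140 + 120 + 110 + 90 + 80 + 60 = 2260 MB.
Lower bound: ⌈2260/260⌉ = 9 discs.
A packing using 10 discs:
  disc 1: 240 = 240
  disc 2: 230 = 230
  disc 3: 220 = 220
  disc 4: 220 = 220
  disc 5: 210 = 210
  disc 6: 210 = 210
  disc 7: 180 + 80 = 260
  disc 8: 150 + 110 = 260
  disc 9: 140 + 120 = 260
  disc 10: 90 + 60 = 150
No arrangement into 9 discs stays within capacity, so 10 is optimal.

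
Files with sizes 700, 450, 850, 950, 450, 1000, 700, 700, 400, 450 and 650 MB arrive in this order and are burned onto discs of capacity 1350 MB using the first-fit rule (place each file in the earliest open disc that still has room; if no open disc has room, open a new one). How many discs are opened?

6

  700 → disc 1 (new)  [load 700/1350]
  450 → disc 1  [load 1150/1350]
  850 → disc 2 (new)  [load 850/1350]
  950 → disc 3 (new)  [load 950/1350]
  450 → disc 2  [load 1300/1350]
  1000 → disc 4 (new)  [load 1000/1350]
  700 → disc 5 (new)  [load 700/1350]
  700 → disc 6 (new)  [load 700/1350]
  400 → disc 3  [load 1350/1350]
  450 → disc 5  [load 1150/1350]
  650 → disc 6  [load 1350/1350]
6 discs opened.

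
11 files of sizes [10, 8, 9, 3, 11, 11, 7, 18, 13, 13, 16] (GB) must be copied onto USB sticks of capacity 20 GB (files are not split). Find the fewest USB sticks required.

7

Total = 18 + 16 + 13 + 13 + 11 + 11 + 10 + 9 + 8 + 7 + 3 = 119 GB.
Lower bound: ⌈119/20⌉ = 6 USB sticks.
A packing using 7 USB sticks:
  USB stick 1: 18 = 18
  USB stick 2: 16 + 3 = 19
  USB stick 3: 13 + 7 = 20
  USB stick 4: 13 = 13
  USB stick 5: 11 + 9 = 20
  USB stick 6: 11 + 8 = 19
  USB stick 7: 10 = 10
No arrangement into 6 USB sticks stays within capacity, so 7 is optimal.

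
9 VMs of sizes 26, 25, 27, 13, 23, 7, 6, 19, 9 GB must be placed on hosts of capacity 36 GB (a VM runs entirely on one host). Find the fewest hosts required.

Total = 27 + 26 + 25 + 23 + 19 + 13 + 9 + 7 + 6 = 155 GB.
Lower bound: ⌈155/36⌉ = 5 hosts.
A packing using 5 hosts:
  host 1: 27 + 9 = 36
  host 2: 26 + 7 = 33
  host 3: 25 + 6 = 31
  host 4: 23 + 13 = 36
  host 5: 19 = 19
This matches the lower bound, so 5 is optimal.

5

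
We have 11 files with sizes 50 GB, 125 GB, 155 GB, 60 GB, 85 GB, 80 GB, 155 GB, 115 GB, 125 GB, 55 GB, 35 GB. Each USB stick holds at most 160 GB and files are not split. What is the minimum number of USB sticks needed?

8

Total = 155 + 155 + 125 + 125 + 115 + 85 + 80 + 60 + 55 + 50 + 35 = 1040 GB.
Lower bound: ⌈1040/160⌉ = 7 USB sticks.
A packing using 8 USB sticks:
  USB stick 1: 155 = 155
  USB stick 2: 155 = 155
  USB stick 3: 125 + 35 = 160
  USB stick 4: 125 = 125
  USB stick 5: 115 = 115
  USB stick 6: 85 + 60 = 145
  USB stick 7: 80 + 55 = 135
  USB stick 8: 50 = 50
No arrangement into 7 USB sticks stays within capacity, so 8 is optimal.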